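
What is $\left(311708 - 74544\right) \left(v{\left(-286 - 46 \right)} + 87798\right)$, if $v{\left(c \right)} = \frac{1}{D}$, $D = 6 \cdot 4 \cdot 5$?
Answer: $\frac{624675805451}{30} \approx 2.0823 \cdot 10^{10}$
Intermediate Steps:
$D = 120$ ($D = 24 \cdot 5 = 120$)
$v{\left(c \right)} = \frac{1}{120}$
$\left(311708 - 74544\right) \left(v{\left(-286 - 46 \right)} + 87798\right) = \left(311708 - 74544\right) \left(\frac{1}{120} + 87798\right) = 237164 \cdot \frac{10535761}{120} = \frac{624675805451}{30}$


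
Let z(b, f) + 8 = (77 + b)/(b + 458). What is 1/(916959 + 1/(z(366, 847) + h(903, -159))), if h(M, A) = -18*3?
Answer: 50645/46439387731 ≈ 1.0906e-6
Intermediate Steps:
h(M, A) = -54
z(b, f) = -8 + (77 + b)/(458 + b) (z(b, f) = -8 + (77 + b)/(b + 458) = -8 + (77 + b)/(458 + b))
1/(916959 + 1/(z(366, 847) + h(903, -159))) = 1/(916959 + 1/((-3587 - 7*366)/(458 + 366) - 54)) = 1/(916959 + 1/((-3587 - 2562)/824 - 54)) = 1/(916959 + 1/((1/824)*(-6149) - 54)) = 1/(916959 + 1/(-6149/824 - 54)) = 1/(916959 + 1/(-50645/824)) = 1/(916959 - 824/50645) = 1/(46439387731/50645) = 50645/46439387731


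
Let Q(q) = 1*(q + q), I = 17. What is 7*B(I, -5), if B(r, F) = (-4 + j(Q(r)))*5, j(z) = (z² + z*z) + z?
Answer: 81970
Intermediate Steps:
Q(q) = 2*q (Q(q) = 1*(2*q) = 2*q)
j(z) = z + 2*z² (j(z) = (z² + z²) + z = 2*z² + z = z + 2*z²)
B(r, F) = -20 + 10*r*(1 + 4*r) (B(r, F) = (-4 + (2*r)*(1 + 2*(2*r)))*5 = (-4 + (2*r)*(1 + 4*r))*5 = (-4 + 2*r*(1 + 4*r))*5 = -20 + 10*r*(1 + 4*r))
7*B(I, -5) = 7*(-20 + 10*17*(1 + 4*17)) = 7*(-20 + 10*17*(1 + 68)) = 7*(-20 + 10*17*69) = 7*(-20 + 11730) = 7*11710 = 81970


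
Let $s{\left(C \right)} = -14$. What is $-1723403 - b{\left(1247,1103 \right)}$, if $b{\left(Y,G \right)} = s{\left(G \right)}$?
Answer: $-1723389$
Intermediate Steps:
$b{\left(Y,G \right)} = -14$
$-1723403 - b{\left(1247,1103 \right)} = -1723403 - -14 = -1723403 + 14 = -1723389$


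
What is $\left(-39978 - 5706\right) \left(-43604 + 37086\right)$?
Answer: $297768312$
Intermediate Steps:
$\left(-39978 - 5706\right) \left(-43604 + 37086\right) = \left(-45684\right) \left(-6518\right) = 297768312$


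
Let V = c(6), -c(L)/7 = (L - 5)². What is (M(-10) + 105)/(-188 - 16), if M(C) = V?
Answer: -49/102 ≈ -0.48039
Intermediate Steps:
c(L) = -7*(-5 + L)² (c(L) = -7*(L - 5)² = -7*(-5 + L)²)
V = -7 (V = -7*(-5 + 6)² = -7*1² = -7*1 = -7)
M(C) = -7
(M(-10) + 105)/(-188 - 16) = (-7 + 105)/(-188 - 16) = 98/(-204) = 98*(-1/204) = -49/102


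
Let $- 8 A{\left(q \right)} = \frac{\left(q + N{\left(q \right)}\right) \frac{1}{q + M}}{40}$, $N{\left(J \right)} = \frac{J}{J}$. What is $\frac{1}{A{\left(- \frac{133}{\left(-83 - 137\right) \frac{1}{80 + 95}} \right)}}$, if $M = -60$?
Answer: $- \frac{644800}{4699} \approx -137.22$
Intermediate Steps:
$N{\left(J \right)} = 1$
$A{\left(q \right)} = - \frac{1 + q}{320 \left(-60 + q\right)}$ ($A{\left(q \right)} = - \frac{\frac{q + 1}{q - 60} \cdot \frac{1}{40}}{8} = - \frac{\frac{1 + q}{-60 + q} \frac{1}{40}}{8} = - \frac{\frac{1}{40} \frac{1}{-60 + q} \left(1 + q\right)}{8} = - \frac{1 + q}{320 \left(-60 + q\right)}$)
$\frac{1}{A{\left(- \frac{133}{\left(-83 - 137\right) \frac{1}{80 + 95}} \right)}} = \frac{1}{\frac{1}{320} \frac{1}{-60 - \frac{133}{\left(-83 - 137\right) \frac{1}{80 + 95}}} \left(-1 - - \frac{133}{\left(-83 - 137\right) \frac{1}{80 + 95}}\right)} = \frac{1}{\frac{1}{320} \frac{1}{-60 - \frac{133}{\left(-220\right) \frac{1}{175}}} \left(-1 - - \frac{133}{\left(-220\right) \frac{1}{175}}\right)} = \frac{1}{\frac{1}{320} \frac{1}{-60 - \frac{133}{- \frac{44}{35}}} \left(-1 - - \frac{133}{- \frac{44}{35}}\right)} = \frac{1}{\frac{1}{320} \frac{1}{-60 - - \frac{4655}{44}} \left(-1 - \left(-133\right) \left(- \frac{35}{44}\right)\right)} = \frac{1}{\frac{1}{320} \frac{1}{-60 + \frac{4655}{44}} \left(-1 - \frac{4655}{44}\right)} = \frac{1}{\frac{1}{320} \frac{1}{\frac{2015}{44}} \left(-1 - \frac{4655}{44}\right)} = \frac{1}{\frac{1}{320} \cdot \frac{44}{2015} \left(- \frac{4699}{44}\right)} = \frac{1}{- \frac{4699}{644800}} = - \frac{644800}{4699}$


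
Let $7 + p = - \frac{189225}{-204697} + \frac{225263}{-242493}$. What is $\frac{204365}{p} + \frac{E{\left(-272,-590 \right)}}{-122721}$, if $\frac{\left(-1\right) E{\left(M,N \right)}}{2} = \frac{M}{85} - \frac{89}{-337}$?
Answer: $- \frac{699221446489138439360609}{23965544459970895235} \approx -29176.0$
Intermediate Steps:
$E{\left(M,N \right)} = - \frac{178}{337} - \frac{2 M}{85}$ ($E{\left(M,N \right)} = - 2 \left(\frac{M}{85} - \frac{89}{-337}\right) = - 2 \left(M \frac{1}{85} - - \frac{89}{337}\right) = - 2 \left(\frac{M}{85} + \frac{89}{337}\right) = - 2 \left(\frac{89}{337} + \frac{M}{85}\right) = - \frac{178}{337} - \frac{2 M}{85}$)
$p = - \frac{347688049733}{49637589621}$ ($p = -7 + \left(- \frac{189225}{-204697} + \frac{225263}{-242493}\right) = -7 + \left(\left(-189225\right) \left(- \frac{1}{204697}\right) + 225263 \left(- \frac{1}{242493}\right)\right) = -7 + \left(\frac{189225}{204697} - \frac{225263}{242493}\right) = -7 - \frac{224922386}{49637589621} = - \frac{347688049733}{49637589621} \approx -7.0045$)
$\frac{204365}{p} + \frac{E{\left(-272,-590 \right)}}{-122721} = \frac{204365}{- \frac{347688049733}{49637589621}} + \frac{- \frac{178}{337} - - \frac{32}{5}}{-122721} = 204365 \left(- \frac{49637589621}{347688049733}\right) + \left(- \frac{178}{337} + \frac{32}{5}\right) \left(- \frac{1}{122721}\right) = - \frac{10144186002895665}{347688049733} + \frac{9894}{1685} \left(- \frac{1}{122721}\right) = - \frac{10144186002895665}{347688049733} - \frac{3298}{68928295} = - \frac{699221446489138439360609}{23965544459970895235}$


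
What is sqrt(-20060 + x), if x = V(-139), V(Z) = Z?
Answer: I*sqrt(20199) ≈ 142.12*I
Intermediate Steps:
x = -139
sqrt(-20060 + x) = sqrt(-20060 - 139) = sqrt(-20199) = I*sqrt(20199)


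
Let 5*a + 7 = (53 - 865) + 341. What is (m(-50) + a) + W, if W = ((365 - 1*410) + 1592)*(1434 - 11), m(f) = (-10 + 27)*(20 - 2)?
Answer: 11007957/5 ≈ 2.2016e+6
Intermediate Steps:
m(f) = 306 (m(f) = 17*18 = 306)
a = -478/5 (a = -7/5 + ((53 - 865) + 341)/5 = -7/5 + (-812 + 341)/5 = -7/5 + (1/5)*(-471) = -7/5 - 471/5 = -478/5 ≈ -95.600)
W = 2201381 (W = ((365 - 410) + 1592)*1423 = (-45 + 1592)*1423 = 1547*1423 = 2201381)
(m(-50) + a) + W = (306 - 478/5) + 2201381 = 1052/5 + 2201381 = 11007957/5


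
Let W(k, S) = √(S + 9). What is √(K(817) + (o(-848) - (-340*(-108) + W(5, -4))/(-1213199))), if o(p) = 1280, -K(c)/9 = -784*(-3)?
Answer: √(-29272144320229408 + 1213199*√5)/1213199 ≈ 141.02*I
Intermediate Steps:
K(c) = -21168 (K(c) = -(-7056)*(-3) = -9*2352 = -21168)
W(k, S) = √(9 + S)
√(K(817) + (o(-848) - (-340*(-108) + W(5, -4))/(-1213199))) = √(-21168 + (1280 - (-340*(-108) + √(9 - 4))/(-1213199))) = √(-21168 + (1280 - (36720 + √5)*(-1)/1213199)) = √(-21168 + (1280 - (-36720/1213199 - √5/1213199))) = √(-21168 + (1280 + (36720/1213199 + √5/1213199))) = √(-21168 + (1552931440/1213199 + √5/1213199)) = √(-24128064992/1213199 + √5/1213199)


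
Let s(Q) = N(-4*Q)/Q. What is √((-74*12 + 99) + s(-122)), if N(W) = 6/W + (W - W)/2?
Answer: I*√46973910/244 ≈ 28.089*I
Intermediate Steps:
N(W) = 6/W (N(W) = 6/W + 0*(½) = 6/W + 0 = 6/W)
s(Q) = -3/(2*Q²) (s(Q) = (6/((-4*Q)))/Q = (6*(-1/(4*Q)))/Q = (-3/(2*Q))/Q = -3/(2*Q²))
√((-74*12 + 99) + s(-122)) = √((-74*12 + 99) - 3/2/(-122)²) = √((-888 + 99) - 3/2*1/14884) = √(-789 - 3/29768) = √(-23486955/29768) = I*√46973910/244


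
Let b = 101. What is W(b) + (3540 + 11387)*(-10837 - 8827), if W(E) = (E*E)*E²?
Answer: -189464127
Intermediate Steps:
W(E) = E⁴ (W(E) = E²*E² = E⁴)
W(b) + (3540 + 11387)*(-10837 - 8827) = 101⁴ + (3540 + 11387)*(-10837 - 8827) = 104060401 + 14927*(-19664) = 104060401 - 293524528 = -189464127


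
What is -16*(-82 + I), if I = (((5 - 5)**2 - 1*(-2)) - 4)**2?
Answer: 1248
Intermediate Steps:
I = 4 (I = ((0**2 + 2) - 4)**2 = ((0 + 2) - 4)**2 = (2 - 4)**2 = (-2)**2 = 4)
-16*(-82 + I) = -16*(-82 + 4) = -16*(-78) = 1248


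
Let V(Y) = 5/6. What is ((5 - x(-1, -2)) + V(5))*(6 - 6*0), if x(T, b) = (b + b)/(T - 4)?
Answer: 151/5 ≈ 30.200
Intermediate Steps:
V(Y) = 5/6 (V(Y) = 5*(1/6) = 5/6)
x(T, b) = 2*b/(-4 + T) (x(T, b) = (2*b)/(-4 + T) = 2*b/(-4 + T))
((5 - x(-1, -2)) + V(5))*(6 - 6*0) = ((5 - 2*(-2)/(-4 - 1)) + 5/6)*(6 - 6*0) = ((5 - 2*(-2)/(-5)) + 5/6)*(6 + 0) = ((5 - 2*(-2)*(-1)/5) + 5/6)*6 = ((5 - 1*4/5) + 5/6)*6 = ((5 - 4/5) + 5/6)*6 = (21/5 + 5/6)*6 = (151/30)*6 = 151/5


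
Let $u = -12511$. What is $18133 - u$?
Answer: $30644$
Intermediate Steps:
$18133 - u = 18133 - -12511 = 18133 + 12511 = 30644$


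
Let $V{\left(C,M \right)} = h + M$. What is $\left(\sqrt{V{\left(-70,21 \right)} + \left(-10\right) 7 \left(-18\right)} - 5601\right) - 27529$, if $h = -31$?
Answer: $-33130 + 25 \sqrt{2} \approx -33095.0$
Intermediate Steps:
$V{\left(C,M \right)} = -31 + M$
$\left(\sqrt{V{\left(-70,21 \right)} + \left(-10\right) 7 \left(-18\right)} - 5601\right) - 27529 = \left(\sqrt{\left(-31 + 21\right) + \left(-10\right) 7 \left(-18\right)} - 5601\right) - 27529 = \left(\sqrt{-10 - -1260} - 5601\right) - 27529 = \left(\sqrt{-10 + 1260} - 5601\right) - 27529 = \left(\sqrt{1250} - 5601\right) - 27529 = \left(25 \sqrt{2} - 5601\right) - 27529 = \left(-5601 + 25 \sqrt{2}\right) - 27529 = -33130 + 25 \sqrt{2}$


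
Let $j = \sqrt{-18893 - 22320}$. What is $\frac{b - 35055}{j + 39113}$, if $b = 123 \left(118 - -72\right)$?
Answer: $- \frac{152345135}{509955994} + \frac{3895 i \sqrt{41213}}{509955994} \approx -0.29874 + 0.0015506 i$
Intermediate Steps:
$b = 23370$ ($b = 123 \left(118 + 72\right) = 123 \cdot 190 = 23370$)
$j = i \sqrt{41213}$ ($j = \sqrt{-41213} = i \sqrt{41213} \approx 203.01 i$)
$\frac{b - 35055}{j + 39113} = \frac{23370 - 35055}{i \sqrt{41213} + 39113} = - \frac{11685}{39113 + i \sqrt{41213}}$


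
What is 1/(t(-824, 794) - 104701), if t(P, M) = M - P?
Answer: -1/103083 ≈ -9.7009e-6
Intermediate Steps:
1/(t(-824, 794) - 104701) = 1/((794 - 1*(-824)) - 104701) = 1/((794 + 824) - 104701) = 1/(1618 - 104701) = 1/(-103083) = -1/103083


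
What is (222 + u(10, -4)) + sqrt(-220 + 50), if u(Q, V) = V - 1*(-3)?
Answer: 221 + I*sqrt(170) ≈ 221.0 + 13.038*I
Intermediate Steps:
u(Q, V) = 3 + V (u(Q, V) = V + 3 = 3 + V)
(222 + u(10, -4)) + sqrt(-220 + 50) = (222 + (3 - 4)) + sqrt(-220 + 50) = (222 - 1) + sqrt(-170) = 221 + I*sqrt(170)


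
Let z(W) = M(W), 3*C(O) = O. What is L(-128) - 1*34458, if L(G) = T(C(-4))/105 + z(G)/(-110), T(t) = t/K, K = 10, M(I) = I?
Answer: -596964712/17325 ≈ -34457.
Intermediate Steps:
C(O) = O/3
z(W) = W
T(t) = t/10
L(G) = -2/1575 - G/110 (L(G) = (((⅓)*(-4))/10)/105 + G/(-110) = ((⅒)*(-4/3))*(1/105) + G*(-1/110) = -2/15*1/105 - G/110 = -2/1575 - G/110)
L(-128) - 1*34458 = (-2/1575 - 1/110*(-128)) - 1*34458 = (-2/1575 + 64/55) - 34458 = 20138/17325 - 34458 = -596964712/17325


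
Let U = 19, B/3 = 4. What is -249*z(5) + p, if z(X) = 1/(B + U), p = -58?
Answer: -2047/31 ≈ -66.032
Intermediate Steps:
B = 12 (B = 3*4 = 12)
z(X) = 1/31 (z(X) = 1/(12 + 19) = 1/31)
-249*z(5) + p = -249*1/31 - 58 = -249/31 - 58 = -2047/31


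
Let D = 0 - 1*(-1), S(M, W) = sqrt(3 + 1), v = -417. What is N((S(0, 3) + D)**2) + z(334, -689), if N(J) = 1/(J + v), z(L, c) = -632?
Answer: -257857/408 ≈ -632.00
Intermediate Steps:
S(M, W) = 2 (S(M, W) = sqrt(4) = 2)
D = 1 (D = 0 + 1 = 1)
N(J) = 1/(-417 + J) (N(J) = 1/(J - 417) = 1/(-417 + J))
N((S(0, 3) + D)**2) + z(334, -689) = 1/(-417 + (2 + 1)**2) - 632 = 1/(-417 + 3**2) - 632 = 1/(-417 + 9) - 632 = 1/(-408) - 632 = -1/408 - 632 = -257857/408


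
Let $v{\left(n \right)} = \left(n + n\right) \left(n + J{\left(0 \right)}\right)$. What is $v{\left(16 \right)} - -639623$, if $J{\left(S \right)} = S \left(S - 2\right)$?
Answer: $640135$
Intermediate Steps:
$J{\left(S \right)} = S \left(-2 + S\right)$
$v{\left(n \right)} = 2 n^{2}$ ($v{\left(n \right)} = \left(n + n\right) \left(n + 0 \left(-2 + 0\right)\right) = 2 n \left(n + 0 \left(-2\right)\right) = 2 n \left(n + 0\right) = 2 n n = 2 n^{2}$)
$v{\left(16 \right)} - -639623 = 2 \cdot 16^{2} - -639623 = 2 \cdot 256 + 639623 = 512 + 639623 = 640135$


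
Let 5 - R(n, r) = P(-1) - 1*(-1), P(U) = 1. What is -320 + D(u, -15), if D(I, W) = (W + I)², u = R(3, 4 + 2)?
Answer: -176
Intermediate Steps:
R(n, r) = 3 (R(n, r) = 5 - (1 - 1*(-1)) = 5 - (1 + 1) = 5 - 1*2 = 5 - 2 = 3)
u = 3
D(I, W) = (I + W)²
-320 + D(u, -15) = -320 + (3 - 15)² = -320 + (-12)² = -320 + 144 = -176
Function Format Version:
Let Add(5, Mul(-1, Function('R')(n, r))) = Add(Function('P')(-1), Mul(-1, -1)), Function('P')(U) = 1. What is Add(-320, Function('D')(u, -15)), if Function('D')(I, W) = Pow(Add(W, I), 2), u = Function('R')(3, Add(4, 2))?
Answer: -176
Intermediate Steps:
Function('R')(n, r) = 3 (Function('R')(n, r) = Add(5, Mul(-1, Add(1, Mul(-1, -1)))) = Add(5, Mul(-1, Add(1, 1))) = Add(5, Mul(-1, 2)) = Add(5, -2) = 3)
u = 3
Function('D')(I, W) = Pow(Add(I, W), 2)
Add(-320, Function('D')(u, -15)) = Add(-320, Pow(Add(3, -15), 2)) = Add(-320, Pow(-12, 2)) = Add(-320, 144) = -176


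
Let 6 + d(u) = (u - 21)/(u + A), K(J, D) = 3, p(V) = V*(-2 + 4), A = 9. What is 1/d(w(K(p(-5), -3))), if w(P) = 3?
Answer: -2/15 ≈ -0.13333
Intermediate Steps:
p(V) = 2*V (p(V) = V*2 = 2*V)
d(u) = -6 + (-21 + u)/(9 + u) (d(u) = -6 + (u - 21)/(u + 9) = -6 + (-21 + u)/(9 + u))
1/d(w(K(p(-5), -3))) = 1/(5*(-15 - 1*3)/(9 + 3)) = 1/(5*(-15 - 3)/12) = 1/(5*(1/12)*(-18)) = 1/(-15/2) = -2/15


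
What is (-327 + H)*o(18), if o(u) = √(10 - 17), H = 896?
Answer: 569*I*√7 ≈ 1505.4*I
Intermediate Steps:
o(u) = I*√7 (o(u) = √(-7) = I*√7)
(-327 + H)*o(18) = (-327 + 896)*(I*√7) = 569*(I*√7) = 569*I*√7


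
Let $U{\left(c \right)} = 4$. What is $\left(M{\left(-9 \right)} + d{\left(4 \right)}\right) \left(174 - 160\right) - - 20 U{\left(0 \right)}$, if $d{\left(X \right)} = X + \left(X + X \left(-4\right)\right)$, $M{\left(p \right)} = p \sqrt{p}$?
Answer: $-32 - 378 i \approx -32.0 - 378.0 i$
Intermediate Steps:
$M{\left(p \right)} = p^{\frac{3}{2}}$
$d{\left(X \right)} = - 2 X$ ($d{\left(X \right)} = X + \left(X - 4 X\right) = X - 3 X = - 2 X$)
$\left(M{\left(-9 \right)} + d{\left(4 \right)}\right) \left(174 - 160\right) - - 20 U{\left(0 \right)} = \left(\left(-9\right)^{\frac{3}{2}} - 8\right) \left(174 - 160\right) - \left(-20\right) 4 = \left(- 27 i - 8\right) 14 - -80 = \left(-8 - 27 i\right) 14 + 80 = \left(-112 - 378 i\right) + 80 = -32 - 378 i$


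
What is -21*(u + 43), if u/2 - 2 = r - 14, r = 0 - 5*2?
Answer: 21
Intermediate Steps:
r = -10 (r = 0 - 10 = -10)
u = -44 (u = 4 + 2*(-10 - 14) = 4 + 2*(-24) = 4 - 48 = -44)
-21*(u + 43) = -21*(-44 + 43) = -21*(-1) = 21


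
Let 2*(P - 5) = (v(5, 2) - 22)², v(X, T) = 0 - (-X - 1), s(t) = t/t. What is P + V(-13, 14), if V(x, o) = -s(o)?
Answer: 132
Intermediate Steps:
s(t) = 1
V(x, o) = -1 (V(x, o) = -1*1 = -1)
v(X, T) = 1 + X (v(X, T) = 0 - (-1 - X) = 0 + (1 + X) = 1 + X)
P = 133 (P = 5 + ((1 + 5) - 22)²/2 = 5 + (6 - 22)²/2 = 5 + (½)*(-16)² = 5 + (½)*256 = 5 + 128 = 133)
P + V(-13, 14) = 133 - 1 = 132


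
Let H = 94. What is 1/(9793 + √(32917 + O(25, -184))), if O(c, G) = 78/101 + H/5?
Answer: 4945465/48414305776 - √8399649345/48414305776 ≈ 0.00010026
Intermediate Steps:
O(c, G) = 9884/505 (O(c, G) = 78/101 + 94/5 = 9884/505)
1/(9793 + √(32917 + O(25, -184))) = 1/(9793 + √(32917 + 9884/505)) = 1/(9793 + √(16632969/505)) = 1/(9793 + √8399649345/505)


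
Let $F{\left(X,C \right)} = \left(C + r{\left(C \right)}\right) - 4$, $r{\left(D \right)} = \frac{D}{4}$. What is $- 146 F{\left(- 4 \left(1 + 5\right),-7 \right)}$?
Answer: $\frac{3723}{2} \approx 1861.5$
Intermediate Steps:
$r{\left(D \right)} = \frac{D}{4}$ ($r{\left(D \right)} = D \frac{1}{4} = \frac{D}{4}$)
$F{\left(X,C \right)} = -4 + \frac{5 C}{4}$ ($F{\left(X,C \right)} = \left(C + \frac{C}{4}\right) - 4 = \frac{5 C}{4} - 4 = -4 + \frac{5 C}{4}$)
$- 146 F{\left(- 4 \left(1 + 5\right),-7 \right)} = - 146 \left(-4 + \frac{5}{4} \left(-7\right)\right) = - 146 \left(-4 - \frac{35}{4}\right) = \left(-146\right) \left(- \frac{51}{4}\right) = \frac{3723}{2}$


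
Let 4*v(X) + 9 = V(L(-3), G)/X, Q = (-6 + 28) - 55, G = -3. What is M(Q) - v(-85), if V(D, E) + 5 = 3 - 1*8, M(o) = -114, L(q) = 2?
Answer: -7601/68 ≈ -111.78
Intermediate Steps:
Q = -33 (Q = 22 - 55 = -33)
V(D, E) = -10 (V(D, E) = -5 + (3 - 1*8) = -5 + (3 - 8) = -5 - 5 = -10)
v(X) = -9/4 - 5/(2*X) (v(X) = -9/4 + (-10/X)/4 = -9/4 - 5/(2*X))
M(Q) - v(-85) = -114 - (-10 - 9*(-85))/(4*(-85)) = -114 - (-1)*(-10 + 765)/(4*85) = -114 - (-1)*755/(4*85) = -114 - 1*(-151/68) = -114 + 151/68 = -7601/68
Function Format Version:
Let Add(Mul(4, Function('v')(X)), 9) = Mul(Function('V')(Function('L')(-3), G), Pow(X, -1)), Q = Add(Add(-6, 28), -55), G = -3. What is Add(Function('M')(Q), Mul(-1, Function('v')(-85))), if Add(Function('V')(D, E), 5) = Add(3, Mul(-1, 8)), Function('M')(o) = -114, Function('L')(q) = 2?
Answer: Rational(-7601, 68) ≈ -111.78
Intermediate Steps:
Q = -33 (Q = Add(22, -55) = -33)
Function('V')(D, E) = -10 (Function('V')(D, E) = Add(-5, Add(3, Mul(-1, 8))) = Add(-5, Add(3, -8)) = Add(-5, -5) = -10)
Function('v')(X) = Add(Rational(-9, 4), Mul(Rational(-5, 2), Pow(X, -1))) (Function('v')(X) = Add(Rational(-9, 4), Mul(Rational(1, 4), Mul(-10, Pow(X, -1)))) = Add(Rational(-9, 4), Mul(Rational(-5, 2), Pow(X, -1))))
Add(Function('M')(Q), Mul(-1, Function('v')(-85))) = Add(-114, Mul(-1, Mul(Rational(1, 4), Pow(-85, -1), Add(-10, Mul(-9, -85))))) = Add(-114, Mul(-1, Mul(Rational(1, 4), Rational(-1, 85), Add(-10, 765)))) = Add(-114, Mul(-1, Mul(Rational(1, 4), Rational(-1, 85), 755))) = Add(-114, Mul(-1, Rational(-151, 68))) = Add(-114, Rational(151, 68)) = Rational(-7601, 68)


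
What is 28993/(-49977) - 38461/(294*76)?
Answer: -856661663/372228696 ≈ -2.3014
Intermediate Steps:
28993/(-49977) - 38461/(294*76) = 28993*(-1/49977) - 38461/22344 = -28993/49977 - 38461*1/22344 = -28993/49977 - 38461/22344 = -856661663/372228696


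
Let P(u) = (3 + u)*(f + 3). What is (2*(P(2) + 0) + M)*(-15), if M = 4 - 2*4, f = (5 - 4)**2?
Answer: -540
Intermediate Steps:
f = 1 (f = 1**2 = 1)
M = -4 (M = 4 - 8 = -4)
P(u) = 12 + 4*u (P(u) = (3 + u)*(1 + 3) = (3 + u)*4 = 12 + 4*u)
(2*(P(2) + 0) + M)*(-15) = (2*((12 + 4*2) + 0) - 4)*(-15) = (2*((12 + 8) + 0) - 4)*(-15) = (2*(20 + 0) - 4)*(-15) = (2*20 - 4)*(-15) = (40 - 4)*(-15) = 36*(-15) = -540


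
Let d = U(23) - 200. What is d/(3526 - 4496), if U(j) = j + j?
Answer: 77/485 ≈ 0.15876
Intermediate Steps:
U(j) = 2*j
d = -154 (d = 2*23 - 200 = 46 - 200 = -154)
d/(3526 - 4496) = -154/(3526 - 4496) = -154/(-970) = -154*(-1/970) = 77/485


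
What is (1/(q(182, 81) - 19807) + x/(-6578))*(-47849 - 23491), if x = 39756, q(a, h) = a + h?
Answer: 6928878256035/16070054 ≈ 4.3117e+5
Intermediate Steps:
(1/(q(182, 81) - 19807) + x/(-6578))*(-47849 - 23491) = (1/((182 + 81) - 19807) + 39756/(-6578))*(-47849 - 23491) = (1/(263 - 19807) + 39756*(-1/6578))*(-71340) = (1/(-19544) - 19878/3289)*(-71340) = (-1/19544 - 19878/3289)*(-71340) = -388498921/64280216*(-71340) = 6928878256035/16070054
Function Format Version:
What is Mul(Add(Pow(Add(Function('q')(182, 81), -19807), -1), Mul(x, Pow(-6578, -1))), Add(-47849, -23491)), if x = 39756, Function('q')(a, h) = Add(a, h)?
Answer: Rational(6928878256035, 16070054) ≈ 4.3117e+5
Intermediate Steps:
Mul(Add(Pow(Add(Function('q')(182, 81), -19807), -1), Mul(x, Pow(-6578, -1))), Add(-47849, -23491)) = Mul(Add(Pow(Add(Add(182, 81), -19807), -1), Mul(39756, Pow(-6578, -1))), Add(-47849, -23491)) = Mul(Add(Pow(Add(263, -19807), -1), Mul(39756, Rational(-1, 6578))), -71340) = Mul(Add(Pow(-19544, -1), Rational(-19878, 3289)), -71340) = Mul(Add(Rational(-1, 19544), Rational(-19878, 3289)), -71340) = Mul(Rational(-388498921, 64280216), -71340) = Rational(6928878256035, 16070054)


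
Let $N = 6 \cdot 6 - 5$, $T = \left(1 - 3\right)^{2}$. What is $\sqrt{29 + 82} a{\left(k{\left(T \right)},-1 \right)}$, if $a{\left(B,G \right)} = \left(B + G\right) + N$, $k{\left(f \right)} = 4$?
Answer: $34 \sqrt{111} \approx 358.21$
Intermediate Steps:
$T = 4$ ($T = \left(-2\right)^{2} = 4$)
$N = 31$ ($N = 36 - 5 = 31$)
$a{\left(B,G \right)} = 31 + B + G$ ($a{\left(B,G \right)} = \left(B + G\right) + 31 = 31 + B + G$)
$\sqrt{29 + 82} a{\left(k{\left(T \right)},-1 \right)} = \sqrt{29 + 82} \left(31 + 4 - 1\right) = \sqrt{111} \cdot 34 = 34 \sqrt{111}$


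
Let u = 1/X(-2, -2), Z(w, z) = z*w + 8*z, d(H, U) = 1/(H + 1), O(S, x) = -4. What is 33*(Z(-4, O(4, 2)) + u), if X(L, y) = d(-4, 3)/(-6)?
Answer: 66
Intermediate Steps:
d(H, U) = 1/(1 + H)
X(L, y) = 1/18 (X(L, y) = 1/((1 - 4)*(-6)) = -1/6/(-3) = -1/3*(-1/6) = 1/18)
Z(w, z) = 8*z + w*z (Z(w, z) = w*z + 8*z = 8*z + w*z)
u = 18 (u = 1/(1/18) = 18)
33*(Z(-4, O(4, 2)) + u) = 33*(-4*(8 - 4) + 18) = 33*(-4*4 + 18) = 33*(-16 + 18) = 33*2 = 66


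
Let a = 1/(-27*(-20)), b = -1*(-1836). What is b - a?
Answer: 991439/540 ≈ 1836.0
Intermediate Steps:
b = 1836
a = 1/540 ≈ 0.0018519
b - a = 1836 - 1*1/540 = 1836 - 1/540 = 991439/540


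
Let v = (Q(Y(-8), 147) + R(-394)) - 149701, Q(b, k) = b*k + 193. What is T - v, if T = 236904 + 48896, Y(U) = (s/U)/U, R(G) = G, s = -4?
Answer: 6971379/16 ≈ 4.3571e+5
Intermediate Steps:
Y(U) = -4/U**2 (Y(U) = (-4/U)/U = -4/U**2)
Q(b, k) = 193 + b*k
T = 285800
v = -2398579/16 (v = ((193 - 4/(-8)**2*147) - 394) - 149701 = ((193 - 4*1/64*147) - 394) - 149701 = ((193 - 1/16*147) - 394) - 149701 = ((193 - 147/16) - 394) - 149701 = (2941/16 - 394) - 149701 = -3363/16 - 149701 = -2398579/16 ≈ -1.4991e+5)
T - v = 285800 - 1*(-2398579/16) = 285800 + 2398579/16 = 6971379/16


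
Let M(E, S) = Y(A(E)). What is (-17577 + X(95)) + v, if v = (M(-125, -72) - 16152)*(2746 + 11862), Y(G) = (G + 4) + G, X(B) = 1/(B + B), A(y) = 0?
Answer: -44822436589/190 ≈ -2.3591e+8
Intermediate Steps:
X(B) = 1/(2*B)
Y(G) = 4 + 2*G (Y(G) = (4 + G) + G = 4 + 2*G)
M(E, S) = 4 (M(E, S) = 4 + 2*0 = 4 + 0 = 4)
v = -235889984 (v = (4 - 16152)*(2746 + 11862) = -16148*14608 = -235889984)
(-17577 + X(95)) + v = (-17577 + (1/2)/95) - 235889984 = (-17577 + (1/2)*(1/95)) - 235889984 = (-17577 + 1/190) - 235889984 = -3339629/190 - 235889984 = -44822436589/190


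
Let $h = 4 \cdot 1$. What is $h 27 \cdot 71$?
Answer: $7668$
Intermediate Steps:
$h = 4$
$h 27 \cdot 71 = 4 \cdot 27 \cdot 71 = 108 \cdot 71 = 7668$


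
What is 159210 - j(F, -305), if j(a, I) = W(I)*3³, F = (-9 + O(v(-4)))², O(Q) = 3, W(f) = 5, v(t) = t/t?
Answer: 159075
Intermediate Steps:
v(t) = 1
F = 36 (F = (-9 + 3)² = (-6)² = 36)
j(a, I) = 135 (j(a, I) = 5*3³ = 5*27 = 135)
159210 - j(F, -305) = 159210 - 1*135 = 159210 - 135 = 159075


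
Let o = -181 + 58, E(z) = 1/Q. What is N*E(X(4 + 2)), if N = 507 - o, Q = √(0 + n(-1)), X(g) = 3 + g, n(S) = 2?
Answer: 315*√2 ≈ 445.48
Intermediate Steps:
Q = √2 (Q = √(0 + 2) = √2 ≈ 1.4142)
E(z) = √2/2 (E(z) = 1/(√2) = √2/2)
o = -123
N = 630 (N = 507 - 1*(-123) = 507 + 123 = 630)
N*E(X(4 + 2)) = 630*(√2/2) = 315*√2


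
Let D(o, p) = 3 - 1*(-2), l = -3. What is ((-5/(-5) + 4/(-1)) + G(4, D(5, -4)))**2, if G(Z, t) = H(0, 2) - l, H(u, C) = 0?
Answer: 0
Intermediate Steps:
D(o, p) = 5 (D(o, p) = 3 + 2 = 5)
G(Z, t) = 3 (G(Z, t) = 0 - 1*(-3) = 0 + 3 = 3)
((-5/(-5) + 4/(-1)) + G(4, D(5, -4)))**2 = ((-5/(-5) + 4/(-1)) + 3)**2 = ((-5*(-1/5) + 4*(-1)) + 3)**2 = ((1 - 4) + 3)**2 = (-3 + 3)**2 = 0**2 = 0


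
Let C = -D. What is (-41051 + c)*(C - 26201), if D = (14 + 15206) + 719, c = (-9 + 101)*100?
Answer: 1342201140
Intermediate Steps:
c = 9200 (c = 92*100 = 9200)
D = 15939 (D = 15220 + 719 = 15939)
C = -15939 (C = -1*15939 = -15939)
(-41051 + c)*(C - 26201) = (-41051 + 9200)*(-15939 - 26201) = -31851*(-42140) = 1342201140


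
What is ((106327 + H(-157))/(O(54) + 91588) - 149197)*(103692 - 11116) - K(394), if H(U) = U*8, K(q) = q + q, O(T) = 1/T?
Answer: -68310523097725396/4945753 ≈ -1.3812e+10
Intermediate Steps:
K(q) = 2*q
H(U) = 8*U
((106327 + H(-157))/(O(54) + 91588) - 149197)*(103692 - 11116) - K(394) = ((106327 + 8*(-157))/(1/54 + 91588) - 149197)*(103692 - 11116) - 2*394 = ((106327 - 1256)/(1/54 + 91588) - 149197)*92576 - 1*788 = (105071/(4945753/54) - 149197)*92576 - 788 = (105071*(54/4945753) - 149197)*92576 - 788 = (5673834/4945753 - 149197)*92576 - 788 = -737885836507/4945753*92576 - 788 = -68310519200472032/4945753 - 788 = -68310523097725396/4945753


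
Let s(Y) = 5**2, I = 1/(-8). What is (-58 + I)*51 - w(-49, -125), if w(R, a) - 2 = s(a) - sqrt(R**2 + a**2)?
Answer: -23931/8 + sqrt(18026) ≈ -2857.1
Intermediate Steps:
I = -1/8 ≈ -0.12500
s(Y) = 25
w(R, a) = 27 - sqrt(R**2 + a**2) (w(R, a) = 2 + (25 - sqrt(R**2 + a**2)) = 27 - sqrt(R**2 + a**2))
(-58 + I)*51 - w(-49, -125) = (-58 - 1/8)*51 - (27 - sqrt((-49)**2 + (-125)**2)) = -465/8*51 - (27 - sqrt(2401 + 15625)) = -23715/8 - (27 - sqrt(18026)) = -23715/8 + (-27 + sqrt(18026)) = -23931/8 + sqrt(18026)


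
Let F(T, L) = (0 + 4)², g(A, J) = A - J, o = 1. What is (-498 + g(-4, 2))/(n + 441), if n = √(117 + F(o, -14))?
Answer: -7938/6941 + 18*√133/6941 ≈ -1.1137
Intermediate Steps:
F(T, L) = 16 (F(T, L) = 4² = 16)
n = √133 (n = √(117 + 16) = √133 ≈ 11.533)
(-498 + g(-4, 2))/(n + 441) = (-498 + (-4 - 1*2))/(√133 + 441) = (-498 + (-4 - 2))/(441 + √133) = (-498 - 6)/(441 + √133) = -504/(441 + √133)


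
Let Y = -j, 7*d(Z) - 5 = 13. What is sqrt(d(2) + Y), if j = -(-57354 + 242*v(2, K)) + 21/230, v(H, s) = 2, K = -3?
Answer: 11*I*sqrt(1218233870)/1610 ≈ 238.47*I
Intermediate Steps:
d(Z) = 18/7 (d(Z) = 5/7 + (1/7)*13 = 5/7 + 13/7 = 18/7)
j = 13080121/230 (j = -242/(1/(-237 + 2)) + 21/230 = -242/(1/(-235)) + 21*(1/230) = -242/(-1/235) + 21/230 = -242*(-235) + 21/230 = 56870 + 21/230 = 13080121/230 ≈ 56870.)
Y = -13080121/230 (Y = -1*13080121/230 = -13080121/230 ≈ -56870.)
sqrt(d(2) + Y) = sqrt(18/7 - 13080121/230) = sqrt(-91556707/1610) = 11*I*sqrt(1218233870)/1610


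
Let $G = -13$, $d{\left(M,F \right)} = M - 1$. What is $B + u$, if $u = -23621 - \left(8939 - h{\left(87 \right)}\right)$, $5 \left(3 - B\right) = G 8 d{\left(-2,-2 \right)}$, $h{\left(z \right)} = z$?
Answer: $- \frac{162662}{5} \approx -32532.0$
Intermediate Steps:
$d{\left(M,F \right)} = -1 + M$
$B = - \frac{297}{5}$ ($B = 3 - \frac{\left(-13\right) 8 \left(-1 - 2\right)}{5} = 3 - \frac{\left(-104\right) \left(-3\right)}{5} = 3 - \frac{312}{5} = - \frac{297}{5} \approx -59.4$)
$u = -32473$ ($u = -23621 - \left(8939 - 87\right) = -23621 - 8852 = -32473$)
$B + u = - \frac{297}{5} - 32473 = - \frac{162662}{5}$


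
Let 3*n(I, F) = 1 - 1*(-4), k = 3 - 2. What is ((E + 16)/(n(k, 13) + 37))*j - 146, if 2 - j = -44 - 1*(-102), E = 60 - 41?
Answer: -5704/29 ≈ -196.69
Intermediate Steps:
E = 19
k = 1
n(I, F) = 5/3 (n(I, F) = (1 - 1*(-4))/3 = (1 + 4)/3 = (⅓)*5 = 5/3)
j = -56 (j = 2 - (-44 - 1*(-102)) = 2 - (-44 + 102) = 2 - 1*58 = 2 - 58 = -56)
((E + 16)/(n(k, 13) + 37))*j - 146 = ((19 + 16)/(5/3 + 37))*(-56) - 146 = (35/(116/3))*(-56) - 146 = (35*(3/116))*(-56) - 146 = (105/116)*(-56) - 146 = -1470/29 - 146 = -5704/29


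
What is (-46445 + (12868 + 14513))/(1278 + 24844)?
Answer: -9532/13061 ≈ -0.72981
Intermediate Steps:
(-46445 + (12868 + 14513))/(1278 + 24844) = (-46445 + 27381)/26122 = -19064*1/26122 = -9532/13061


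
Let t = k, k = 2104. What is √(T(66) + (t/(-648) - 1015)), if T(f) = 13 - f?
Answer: I*√86771/9 ≈ 32.73*I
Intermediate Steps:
t = 2104
√(T(66) + (t/(-648) - 1015)) = √((13 - 1*66) + (2104/(-648) - 1015)) = √((13 - 66) + (2104*(-1/648) - 1015)) = √(-53 + (-263/81 - 1015)) = √(-53 - 82478/81) = √(-86771/81) = I*√86771/9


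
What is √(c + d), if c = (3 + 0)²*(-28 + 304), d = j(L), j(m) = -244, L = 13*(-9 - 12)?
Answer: 8*√35 ≈ 47.329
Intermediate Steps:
L = -273 (L = 13*(-21) = -273)
d = -244
c = 2484 (c = 3²*276 = 9*276 = 2484)
√(c + d) = √(2484 - 244) = √2240 = 8*√35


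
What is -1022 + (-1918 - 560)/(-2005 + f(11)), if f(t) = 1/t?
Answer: -11255965/11027 ≈ -1020.8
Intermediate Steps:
-1022 + (-1918 - 560)/(-2005 + f(11)) = -1022 + (-1918 - 560)/(-2005 + 1/11) = -1022 - 2478/(-2005 + 1/11) = -1022 - 2478/(-22054/11) = -1022 - 2478*(-11/22054) = -1022 + 13629/11027 = -11255965/11027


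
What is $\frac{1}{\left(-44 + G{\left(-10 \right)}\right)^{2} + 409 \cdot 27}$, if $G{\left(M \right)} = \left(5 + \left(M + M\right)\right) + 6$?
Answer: $\frac{1}{13852} \approx 7.2192 \cdot 10^{-5}$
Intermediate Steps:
$G{\left(M \right)} = 11 + 2 M$ ($G{\left(M \right)} = \left(5 + 2 M\right) + 6 = 11 + 2 M$)
$\frac{1}{\left(-44 + G{\left(-10 \right)}\right)^{2} + 409 \cdot 27} = \frac{1}{\left(-44 + \left(11 + 2 \left(-10\right)\right)\right)^{2} + 409 \cdot 27} = \frac{1}{\left(-44 + \left(11 - 20\right)\right)^{2} + 11043} = \frac{1}{\left(-44 - 9\right)^{2} + 11043} = \frac{1}{\left(-53\right)^{2} + 11043} = \frac{1}{2809 + 11043} = \frac{1}{13852}$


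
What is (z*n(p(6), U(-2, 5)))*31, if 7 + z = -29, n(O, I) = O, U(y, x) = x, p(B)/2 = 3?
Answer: -6696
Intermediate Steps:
p(B) = 6 (p(B) = 2*3 = 6)
z = -36 (z = -7 - 29 = -36)
(z*n(p(6), U(-2, 5)))*31 = -36*6*31 = -216*31 = -6696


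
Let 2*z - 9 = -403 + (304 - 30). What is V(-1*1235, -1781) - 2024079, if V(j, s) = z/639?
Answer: -431128847/213 ≈ -2.0241e+6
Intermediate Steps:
z = -60 (z = 9/2 + (-403 + (304 - 30))/2 = 9/2 + (-403 + 274)/2 = 9/2 + (½)*(-129) = 9/2 - 129/2 = -60)
V(j, s) = -20/213 (V(j, s) = -60/639 = -60*1/639 = -20/213)
V(-1*1235, -1781) - 2024079 = -20/213 - 2024079 = -431128847/213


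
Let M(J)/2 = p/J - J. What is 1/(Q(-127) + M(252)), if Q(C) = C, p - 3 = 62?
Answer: -126/79441 ≈ -0.0015861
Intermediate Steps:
p = 65 (p = 3 + 62 = 65)
M(J) = -2*J + 130/J (M(J) = 2*(65/J - J) = 2*(-J + 65/J) = -2*J + 130/J)
1/(Q(-127) + M(252)) = 1/(-127 + (-2*252 + 130/252)) = 1/(-127 + (-504 + 130*(1/252))) = 1/(-127 + (-504 + 65/126)) = 1/(-127 - 63439/126) = 1/(-79441/126) = -126/79441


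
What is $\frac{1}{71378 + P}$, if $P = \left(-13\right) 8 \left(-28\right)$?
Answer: $\frac{1}{74290} \approx 1.3461 \cdot 10^{-5}$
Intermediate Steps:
$P = 2912$ ($P = \left(-104\right) \left(-28\right) = 2912$)
$\frac{1}{71378 + P} = \frac{1}{71378 + 2912} = \frac{1}{74290}$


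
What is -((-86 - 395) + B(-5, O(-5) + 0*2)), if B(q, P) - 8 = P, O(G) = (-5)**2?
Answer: 448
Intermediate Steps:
O(G) = 25
B(q, P) = 8 + P
-((-86 - 395) + B(-5, O(-5) + 0*2)) = -((-86 - 395) + (8 + (25 + 0*2))) = -(-481 + (8 + (25 + 0))) = -(-481 + (8 + 25)) = -(-481 + 33) = -1*(-448) = 448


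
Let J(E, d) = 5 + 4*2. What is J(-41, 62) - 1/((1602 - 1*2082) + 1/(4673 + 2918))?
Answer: 47375418/3643679 ≈ 13.002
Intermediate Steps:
J(E, d) = 13 (J(E, d) = 5 + 8 = 13)
J(-41, 62) - 1/((1602 - 1*2082) + 1/(4673 + 2918)) = 13 - 1/((1602 - 1*2082) + 1/(4673 + 2918)) = 13 - 1/((1602 - 2082) + 1/7591) = 13 - 1/(-480 + 1/7591) = 13 - 1/(-3643679/7591) = 13 - 1*(-7591/3643679) = 13 + 7591/3643679 = 47375418/3643679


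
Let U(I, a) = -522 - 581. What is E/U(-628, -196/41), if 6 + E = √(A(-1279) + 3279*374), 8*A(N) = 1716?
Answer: 6/1103 - 3*√545138/2206 ≈ -0.99864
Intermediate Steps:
A(N) = 429/2 (A(N) = (⅛)*1716 = 429/2)
U(I, a) = -1103
E = -6 + 3*√545138/2 (E = -6 + √(429/2 + 3279*374) = -6 + √(429/2 + 1226346) = -6 + √(2453121/2) = -6 + 3*√545138/2 ≈ 1101.5)
E/U(-628, -196/41) = (-6 + 3*√545138/2)/(-1103) = (-6 + 3*√545138/2)*(-1/1103) = 6/1103 - 3*√545138/2206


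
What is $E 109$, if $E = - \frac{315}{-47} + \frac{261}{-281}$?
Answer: $\frac{8311032}{13207} \approx 629.29$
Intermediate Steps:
$E = \frac{76248}{13207}$ ($E = \left(-315\right) \left(- \frac{1}{47}\right) + 261 \left(- \frac{1}{281}\right) = \frac{315}{47} - \frac{261}{281} = \frac{76248}{13207} \approx 5.7733$)
$E 109 = \frac{76248}{13207} \cdot 109 = \frac{8311032}{13207}$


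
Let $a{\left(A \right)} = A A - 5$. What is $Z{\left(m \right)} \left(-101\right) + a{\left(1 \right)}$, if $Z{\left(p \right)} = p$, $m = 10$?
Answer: $-1014$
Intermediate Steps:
$a{\left(A \right)} = -5 + A^{2}$ ($a{\left(A \right)} = A^{2} - 5 = -5 + A^{2}$)
$Z{\left(m \right)} \left(-101\right) + a{\left(1 \right)} = 10 \left(-101\right) - \left(5 - 1^{2}\right) = -1010 + \left(-5 + 1\right) = -1010 - 4 = -1014$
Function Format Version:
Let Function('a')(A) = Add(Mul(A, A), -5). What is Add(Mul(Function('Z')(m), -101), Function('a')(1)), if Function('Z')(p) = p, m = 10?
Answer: -1014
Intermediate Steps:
Function('a')(A) = Add(-5, Pow(A, 2)) (Function('a')(A) = Add(Pow(A, 2), -5) = Add(-5, Pow(A, 2)))
Add(Mul(Function('Z')(m), -101), Function('a')(1)) = Add(Mul(10, -101), Add(-5, Pow(1, 2))) = Add(-1010, Add(-5, 1)) = Add(-1010, -4) = -1014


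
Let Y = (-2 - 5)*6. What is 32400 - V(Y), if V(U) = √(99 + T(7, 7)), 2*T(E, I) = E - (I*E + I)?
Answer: 32400 - √298/2 ≈ 32391.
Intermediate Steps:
Y = -42 (Y = -7*6 = -42)
T(E, I) = E/2 - I/2 - E*I/2 (T(E, I) = (E - (I*E + I))/2 = (E - (E*I + I))/2 = (E - (I + E*I))/2 = (E + (-I - E*I))/2 = (E - I - E*I)/2 = E/2 - I/2 - E*I/2)
V(U) = √298/2 (V(U) = √(99 + ((½)*7 - ½*7 - ½*7*7)) = √(99 + (7/2 - 7/2 - 49/2)) = √(99 - 49/2) = √(149/2) = √298/2)
32400 - V(Y) = 32400 - √298/2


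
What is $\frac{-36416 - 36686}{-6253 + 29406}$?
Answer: $- \frac{73102}{23153} \approx -3.1573$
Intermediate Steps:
$\frac{-36416 - 36686}{-6253 + 29406} = - \frac{73102}{23153}$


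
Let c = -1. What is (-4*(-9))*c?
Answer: -36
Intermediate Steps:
(-4*(-9))*c = -4*(-9)*(-1) = 36*(-1) = -36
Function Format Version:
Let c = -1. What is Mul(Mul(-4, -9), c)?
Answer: -36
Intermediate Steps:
Mul(Mul(-4, -9), c) = Mul(Mul(-4, -9), -1) = Mul(36, -1) = -36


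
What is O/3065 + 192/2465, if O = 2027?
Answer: 1117007/1511045 ≈ 0.73923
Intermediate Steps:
O/3065 + 192/2465 = 2027/3065 + 192/2465 = 1117007/1511045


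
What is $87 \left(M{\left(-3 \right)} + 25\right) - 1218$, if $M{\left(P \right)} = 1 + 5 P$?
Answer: $-261$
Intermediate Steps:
$87 \left(M{\left(-3 \right)} + 25\right) - 1218 = 87 \left(\left(1 + 5 \left(-3\right)\right) + 25\right) - 1218 = 87 \left(\left(1 - 15\right) + 25\right) - 1218 = 87 \left(-14 + 25\right) - 1218 = 87 \cdot 11 - 1218 = 957 - 1218 = -261$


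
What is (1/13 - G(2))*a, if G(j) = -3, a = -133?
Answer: -5320/13 ≈ -409.23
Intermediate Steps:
(1/13 - G(2))*a = (1/13 - 1*(-3))*(-133) = (1/13 + 3)*(-133) = (40/13)*(-133) = -5320/13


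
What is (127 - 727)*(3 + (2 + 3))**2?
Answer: -38400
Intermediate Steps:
(127 - 727)*(3 + (2 + 3))**2 = -600*(3 + 5)**2 = -600*8**2 = -600*64 = -38400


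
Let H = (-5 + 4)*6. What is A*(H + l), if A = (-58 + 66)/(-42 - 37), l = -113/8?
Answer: 161/79 ≈ 2.0380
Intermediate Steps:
l = -113/8 (l = -113*⅛ = -113/8 ≈ -14.125)
A = -8/79 (A = 8/(-79) = 8*(-1/79) = -8/79 ≈ -0.10127)
H = -6 (H = -1*6 = -6)
A*(H + l) = -8*(-6 - 113/8)/79 = -8/79*(-161/8) = 161/79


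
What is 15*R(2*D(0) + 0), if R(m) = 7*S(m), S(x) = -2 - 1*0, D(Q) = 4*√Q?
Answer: -210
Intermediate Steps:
S(x) = -2 (S(x) = -2 + 0 = -2)
R(m) = -14 (R(m) = 7*(-2) = -14)
15*R(2*D(0) + 0) = 15*(-14) = -210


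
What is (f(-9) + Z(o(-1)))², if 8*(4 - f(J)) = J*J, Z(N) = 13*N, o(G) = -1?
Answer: 23409/64 ≈ 365.77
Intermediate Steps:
f(J) = 4 - J²/8 (f(J) = 4 - J*J/8 = 4 - J²/8)
(f(-9) + Z(o(-1)))² = ((4 - ⅛*(-9)²) + 13*(-1))² = ((4 - ⅛*81) - 13)² = ((4 - 81/8) - 13)² = (-49/8 - 13)² = (-153/8)² = 23409/64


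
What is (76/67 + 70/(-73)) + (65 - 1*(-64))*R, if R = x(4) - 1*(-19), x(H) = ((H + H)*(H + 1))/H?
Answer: 18298089/4891 ≈ 3741.2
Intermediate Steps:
x(H) = 2 + 2*H (x(H) = ((2*H)*(1 + H))/H = (2*H*(1 + H))/H = 2 + 2*H)
R = 29 (R = (2 + 2*4) - 1*(-19) = (2 + 8) + 19 = 10 + 19 = 29)
(76/67 + 70/(-73)) + (65 - 1*(-64))*R = (76/67 + 70/(-73)) + (65 - 1*(-64))*29 = (76*(1/67) + 70*(-1/73)) + (65 + 64)*29 = (76/67 - 70/73) + 129*29 = 858/4891 + 3741 = 18298089/4891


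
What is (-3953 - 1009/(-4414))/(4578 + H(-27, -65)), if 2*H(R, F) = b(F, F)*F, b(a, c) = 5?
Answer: -17447533/19490017 ≈ -0.89520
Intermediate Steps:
H(R, F) = 5*F/2 (H(R, F) = (5*F)/2 = 5*F/2)
(-3953 - 1009/(-4414))/(4578 + H(-27, -65)) = (-3953 - 1009/(-4414))/(4578 + (5/2)*(-65)) = (-3953 - 1009*(-1/4414))/(4578 - 325/2) = (-3953 + 1009/4414)/(8831/2) = -17447533/4414*2/8831 = -17447533/19490017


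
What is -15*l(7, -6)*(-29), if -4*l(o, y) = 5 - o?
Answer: 435/2 ≈ 217.50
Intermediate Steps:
l(o, y) = -5/4 + o/4 (l(o, y) = -(5 - o)/4 = -5/4 + o/4)
-15*l(7, -6)*(-29) = -15*(-5/4 + (¼)*7)*(-29) = -15*(-5/4 + 7/4)*(-29) = -15*½*(-29) = -15/2*(-29) = 435/2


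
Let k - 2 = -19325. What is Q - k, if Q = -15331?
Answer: 3992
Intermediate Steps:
k = -19323 (k = 2 - 19325 = -19323)
Q - k = -15331 - 1*(-19323) = -15331 + 19323 = 3992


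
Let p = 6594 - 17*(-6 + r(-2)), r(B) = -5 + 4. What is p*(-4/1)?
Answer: -26852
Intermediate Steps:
r(B) = -1
p = 6713 (p = 6594 - 17*(-6 - 1) = 6594 - 17*(-7) = 6594 - 1*(-119) = 6594 + 119 = 6713)
p*(-4/1) = 6713*(-4/1) = 6713*(-4*1) = 6713*(-4) = -26852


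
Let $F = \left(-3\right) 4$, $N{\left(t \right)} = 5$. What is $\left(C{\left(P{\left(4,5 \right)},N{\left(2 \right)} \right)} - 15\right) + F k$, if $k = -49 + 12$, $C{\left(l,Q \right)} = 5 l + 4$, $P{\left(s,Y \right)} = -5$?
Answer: $408$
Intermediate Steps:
$C{\left(l,Q \right)} = 4 + 5 l$
$k = -37$
$F = -12$
$\left(C{\left(P{\left(4,5 \right)},N{\left(2 \right)} \right)} - 15\right) + F k = \left(\left(4 + 5 \left(-5\right)\right) - 15\right) - -444 = \left(\left(4 - 25\right) - 15\right) + 444 = \left(-21 - 15\right) + 444 = -36 + 444 = 408$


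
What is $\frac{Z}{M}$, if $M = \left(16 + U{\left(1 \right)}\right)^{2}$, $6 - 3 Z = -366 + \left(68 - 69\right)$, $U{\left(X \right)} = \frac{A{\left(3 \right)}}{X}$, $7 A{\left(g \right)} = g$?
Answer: $\frac{18277}{39675} \approx 0.46067$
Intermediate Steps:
$A{\left(g \right)} = \frac{g}{7}$
$U{\left(X \right)} = \frac{3}{7 X}$ ($U{\left(X \right)} = \frac{\frac{1}{7} \cdot 3}{X} = \frac{3}{7 X}$)
$Z = \frac{373}{3}$ ($Z = 2 - \frac{-366 + \left(68 - 69\right)}{3} = 2 - \frac{-366 - 1}{3} = 2 - - \frac{367}{3} = 2 + \frac{367}{3} = \frac{373}{3} \approx 124.33$)
$M = \frac{13225}{49}$ ($M = \left(16 + \frac{3}{7 \cdot 1}\right)^{2} = \left(16 + \frac{3}{7} \cdot 1\right)^{2} = \left(16 + \frac{3}{7}\right)^{2} = \left(\frac{115}{7}\right)^{2} = \frac{13225}{49} \approx 269.9$)
$\frac{Z}{M} = \frac{373}{3 \cdot \frac{13225}{49}} = \frac{373}{3} \cdot \frac{49}{13225} = \frac{18277}{39675}$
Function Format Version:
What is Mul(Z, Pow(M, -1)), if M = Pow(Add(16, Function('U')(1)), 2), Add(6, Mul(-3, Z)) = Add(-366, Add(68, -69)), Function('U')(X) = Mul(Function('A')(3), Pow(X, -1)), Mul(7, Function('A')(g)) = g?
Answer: Rational(18277, 39675) ≈ 0.46067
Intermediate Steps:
Function('A')(g) = Mul(Rational(1, 7), g)
Function('U')(X) = Mul(Rational(3, 7), Pow(X, -1)) (Function('U')(X) = Mul(Mul(Rational(1, 7), 3), Pow(X, -1)) = Mul(Rational(3, 7), Pow(X, -1)))
Z = Rational(373, 3) (Z = Add(2, Mul(Rational(-1, 3), Add(-366, Add(68, -69)))) = Add(2, Mul(Rational(-1, 3), Add(-366, -1))) = Add(2, Mul(Rational(-1, 3), -367)) = Add(2, Rational(367, 3)) = Rational(373, 3) ≈ 124.33)
M = Rational(13225, 49) (M = Pow(Add(16, Mul(Rational(3, 7), Pow(1, -1))), 2) = Pow(Add(16, Mul(Rational(3, 7), 1)), 2) = Pow(Add(16, Rational(3, 7)), 2) = Pow(Rational(115, 7), 2) = Rational(13225, 49) ≈ 269.90)
Mul(Z, Pow(M, -1)) = Mul(Rational(373, 3), Pow(Rational(13225, 49), -1)) = Mul(Rational(373, 3), Rational(49, 13225)) = Rational(18277, 39675)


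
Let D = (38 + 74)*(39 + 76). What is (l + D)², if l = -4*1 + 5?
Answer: 165920161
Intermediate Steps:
l = 1 (l = -4 + 5 = 1)
D = 12880 (D = 112*115 = 12880)
(l + D)² = (1 + 12880)² = 12881² = 165920161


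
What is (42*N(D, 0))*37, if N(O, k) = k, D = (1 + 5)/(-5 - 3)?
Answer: 0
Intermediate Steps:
D = -¾ (D = 6/(-8) = 6*(-⅛) = -¾ ≈ -0.75000)
(42*N(D, 0))*37 = (42*0)*37 = 0*37 = 0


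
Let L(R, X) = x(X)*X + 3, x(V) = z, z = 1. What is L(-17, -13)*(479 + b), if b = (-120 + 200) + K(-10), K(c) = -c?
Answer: -5690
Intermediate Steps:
x(V) = 1
L(R, X) = 3 + X (L(R, X) = 1*X + 3 = X + 3 = 3 + X)
b = 90 (b = (-120 + 200) - 1*(-10) = 80 + 10 = 90)
L(-17, -13)*(479 + b) = (3 - 13)*(479 + 90) = -10*569 = -5690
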